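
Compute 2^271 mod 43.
Using Fermat: 2^{42} ≡ 1 (mod 43). 271 ≡ 19 (mod 42). So 2^{271} ≡ 2^{19} ≡ 32 (mod 43)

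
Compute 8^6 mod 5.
Using Fermat: 8^{4} ≡ 1 (mod 5). 6 ≡ 2 (mod 4). So 8^{6} ≡ 8^{2} ≡ 4 (mod 5)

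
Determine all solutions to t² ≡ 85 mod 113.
The square roots of 85 mod 113 are 56 and 57. Verify: 56² = 3136 ≡ 85 mod 113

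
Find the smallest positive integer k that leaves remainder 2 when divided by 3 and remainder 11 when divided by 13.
M = 3 × 13 = 39. M₁ = 13, y₁ ≡ 1 (mod 3). M₂ = 3, y₂ ≡ 9 (mod 13). k = 2×13×1 + 11×3×9 ≡ 11 (mod 39)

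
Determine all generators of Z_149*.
There are φ(148) = 72 primitive roots mod 149: {2, 3, 8, 10, 11, 12, 13, 14, 15, 18, 21, 23, 27, 32, 34, 38, 40, 41, 43, 48, 50, 51, 52, 55, 56, 57, 58, 59, 60, 62, 65, 66, 70, 71, 72, 74, 75, 77, 78, 79, 83, 84, 87, 89, 90, 91, 92, 93, 94, 97, 98, 99, 101, 106, 108, 109, 111, 115, 117, 122, 126, 128, 131, 134, 135, 136, 137, 138, 139, 141, 146, 147}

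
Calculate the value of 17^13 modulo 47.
By repeated squaring mod 47: 17^{1}≡17, 17^{2}≡7, 17^{4}≡2, 17^{8}≡4. Then 17^{13} = 17^{8+4+1} ≡ 4 × 2 × 17 ≡ 42 mod 47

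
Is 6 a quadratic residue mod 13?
By Euler's criterion: 6^{6} ≡ 12 (mod 13). Since this equals -1 (≡ 12), 6 is not a QR.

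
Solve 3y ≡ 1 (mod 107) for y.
Since 107 is prime, by Fermat 3^(-1) ≡ 3^{105} ≡ 36 (mod 107). Verify: 3 × 36 = 108 ≡ 1 (mod 107)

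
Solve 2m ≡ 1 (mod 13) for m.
Since 13 is prime, by Fermat 2^(-1) ≡ 2^{11} ≡ 7 (mod 13). Verify: 2 × 7 = 14 ≡ 1 (mod 13)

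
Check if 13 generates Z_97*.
ord_97(13) divides 96. For each prime q|96: 13^{48}≡96, 13^{32}≡35, none ≡ 1. So 13 has order 96 and is a primitive root mod 97.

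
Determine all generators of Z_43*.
There are φ(42) = 12 primitive roots mod 43: {3, 5, 12, 18, 19, 20, 26, 28, 29, 30, 33, 34}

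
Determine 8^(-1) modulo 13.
Since 13 is prime, by Fermat 8^(-1) ≡ 8^{11} ≡ 5 (mod 13). Verify: 8 × 5 = 40 ≡ 1 (mod 13)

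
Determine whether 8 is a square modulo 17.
By Euler's criterion: 8^{8} ≡ 1 mod 17. Since this equals 1, 8 is a QR.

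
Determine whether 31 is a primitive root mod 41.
31^{10} ≡ 1 mod 41 and 10 < 40, so ord_41(31) = 10 ≠ 40 and 31 is not a primitive root.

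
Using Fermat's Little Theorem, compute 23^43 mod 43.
By Fermat: 23^{42} ≡ 1 mod 43. So 23^{43} = 23^{42} · 23^{1} ≡ 23^{1} ≡ 23 mod 43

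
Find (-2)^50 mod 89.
By repeated squaring mod 89: (-2)^{1}≡87, (-2)^{2}≡4, (-2)^{4}≡16, (-2)^{8}≡78, (-2)^{16}≡32, (-2)^{32}≡45. Then (-2)^{50} = (-2)^{32+16+2} ≡ 45 × 32 × 4 ≡ 64 mod 89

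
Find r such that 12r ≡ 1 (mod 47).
Since 47 is prime, by Fermat 12^(-1) ≡ 12^{45} ≡ 4 (mod 47). Verify: 12 × 4 = 48 ≡ 1 (mod 47)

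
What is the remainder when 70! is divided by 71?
By Wilson's theorem, (70)! ≡ -1 ≡ 70 mod 71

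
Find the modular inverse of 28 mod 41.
Since 41 is prime, by Fermat 28^(-1) ≡ 28^{39} ≡ 22 mod 41. Verify: 28 × 22 = 616 ≡ 1 mod 41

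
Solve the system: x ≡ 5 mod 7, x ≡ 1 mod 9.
M = 7 × 9 = 63. M₁ = 9, y₁ ≡ 4 mod 7. M₂ = 7, y₂ ≡ 4 mod 9. x = 5×9×4 + 1×7×4 ≡ 19 mod 63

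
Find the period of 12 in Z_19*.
Powers of 12 mod 19: 12^1≡12, 12^2≡11, 12^3≡18, 12^4≡7, 12^5≡8, 12^6≡1. Order = 6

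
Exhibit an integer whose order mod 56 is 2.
13 has order 2 mod 56 since 13^{2} ≡ 1 (mod 56) and no smaller power works.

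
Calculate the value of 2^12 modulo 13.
Using Fermat: 2^{12} ≡ 1 (mod 13). 12 ≡ 0 (mod 12). So 2^{12} ≡ 2^{0} ≡ 1 (mod 13)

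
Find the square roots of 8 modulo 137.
The square roots of 8 mod 137 are 75 and 62. Verify: 75² = 5625 ≡ 8 (mod 137)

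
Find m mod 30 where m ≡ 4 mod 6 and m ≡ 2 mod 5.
M = 6 × 5 = 30. M₁ = 5, y₁ ≡ 5 mod 6. M₂ = 6, y₂ ≡ 1 mod 5. m = 4×5×5 + 2×6×1 ≡ 22 mod 30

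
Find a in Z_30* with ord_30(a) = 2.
11 has order 2 mod 30 since 11^{2} ≡ 1 mod 30 and no smaller power works.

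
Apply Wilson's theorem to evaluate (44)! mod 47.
(46)! = (44)! × (45) × (46) ≡ -1 (mod 47). So (44)! ≡ -1 × [(46)(45)]^(-1) ≡ 23 (mod 47)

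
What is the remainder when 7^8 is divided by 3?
Using Fermat: 7^{2} ≡ 1 (mod 3). 8 ≡ 0 (mod 2). So 7^{8} ≡ 7^{0} ≡ 1 (mod 3)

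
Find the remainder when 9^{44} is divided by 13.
By Fermat: 9^{12} ≡ 1 mod 13. 44 = 3×12 + 8. So 9^{44} ≡ 9^{8} ≡ 3 mod 13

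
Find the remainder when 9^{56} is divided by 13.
By Fermat: 9^{12} ≡ 1 mod 13. 56 = 4×12 + 8. So 9^{56} ≡ 9^{8} ≡ 3 mod 13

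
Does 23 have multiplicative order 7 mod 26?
Powers of 23 mod 26: 23^1≡23, 23^2≡9, 23^3≡25, 23^4≡3, 23^5≡17, 23^6≡1. Already 23^6≡1, so the order is 6 < 7. No, the actual order is 6.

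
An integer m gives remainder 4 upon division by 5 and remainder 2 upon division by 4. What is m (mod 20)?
M = 5 × 4 = 20. M₁ = 4, y₁ ≡ 4 (mod 5). M₂ = 5, y₂ ≡ 1 (mod 4). m = 4×4×4 + 2×5×1 ≡ 14 (mod 20)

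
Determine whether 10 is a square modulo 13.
By Euler's criterion: 10^{6} ≡ 1 mod 13. Since this equals 1, 10 is a QR.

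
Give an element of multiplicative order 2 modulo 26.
25 has order 2 mod 26 since 25^{2} ≡ 1 mod 26 and no smaller power works.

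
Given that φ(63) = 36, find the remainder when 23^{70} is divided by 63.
By Euler: 23^{36} ≡ 1 mod 63 since gcd(23, 63) = 1. 70 = 1×36 + 34. So 23^{70} ≡ 23^{34} ≡ 58 mod 63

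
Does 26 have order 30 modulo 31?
26^{6} ≡ 1 mod 31 and 6 < 30, so ord_31(26) = 6 ≠ 30 and 26 is not a primitive root.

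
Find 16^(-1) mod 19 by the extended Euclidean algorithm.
Extended GCD: 16(6) + 19(-5) = 1. So 16^(-1) ≡ 6 mod 19. Verify: 16 × 6 = 96 ≡ 1 mod 19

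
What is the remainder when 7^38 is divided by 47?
By repeated squaring (mod 47): 7^{1}≡7, 7^{2}≡2, 7^{4}≡4, 7^{8}≡16, 7^{16}≡21, 7^{32}≡18. Then 7^{38} = 7^{32+4+2} ≡ 18 × 4 × 2 ≡ 3 (mod 47)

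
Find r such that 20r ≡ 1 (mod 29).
Since 29 is prime, by Fermat 20^(-1) ≡ 20^{27} ≡ 16 (mod 29). Verify: 20 × 16 = 320 ≡ 1 (mod 29)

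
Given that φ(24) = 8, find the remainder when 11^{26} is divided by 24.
By Euler: 11^{8} ≡ 1 mod 24 since gcd(11, 24) = 1. 26 = 3×8 + 2. So 11^{26} ≡ 11^{2} ≡ 1 mod 24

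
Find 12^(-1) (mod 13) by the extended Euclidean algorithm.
Extended GCD: 12(-1) + 13(1) = 1. So 12^(-1) ≡ -1 ≡ 12 (mod 13). Verify: 12 × 12 = 144 ≡ 1 (mod 13)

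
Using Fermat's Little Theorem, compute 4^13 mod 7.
By Fermat: 4^{6} ≡ 1 (mod 7). 13 = 2×6 + 1. So 4^{13} ≡ 4^{1} ≡ 4 (mod 7)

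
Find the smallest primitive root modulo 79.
g = 3. Powers: [3, 9, 27, 2, 6, 18, 54, 4, ...] generates all 78 non-zero residues.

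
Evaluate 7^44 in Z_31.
Using Fermat: 7^{30} ≡ 1 mod 31. 44 ≡ 14 mod 30. So 7^{44} ≡ 7^{14} ≡ 9 mod 31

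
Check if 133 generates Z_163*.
133^{9} ≡ 1 (mod 163) and 9 < 162, so ord_163(133) = 9 ≠ 162 and 133 is not a primitive root.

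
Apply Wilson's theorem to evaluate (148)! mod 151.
(150)! = (148)! × (149) × (150) ≡ -1 (mod 151). So (148)! ≡ -1 × [(150)(149)]^(-1) ≡ 75 (mod 151)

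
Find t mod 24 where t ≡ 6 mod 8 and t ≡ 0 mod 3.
M = 8 × 3 = 24. M₁ = 3, y₁ ≡ 3 mod 8. M₂ = 8, y₂ ≡ 2 mod 3. t = 6×3×3 + 0×8×2 ≡ 6 mod 24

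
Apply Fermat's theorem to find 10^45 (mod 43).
By Fermat: 10^{42} ≡ 1 (mod 43). So 10^{45} = 10^{42} · 10^{3} ≡ 10^{3} ≡ 11 (mod 43)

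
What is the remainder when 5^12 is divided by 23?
By repeated squaring (mod 23): 5^{1}≡5, 5^{2}≡2, 5^{4}≡4, 5^{8}≡16. Then 5^{12} = 5^{8+4} ≡ 16 × 4 ≡ 18 (mod 23)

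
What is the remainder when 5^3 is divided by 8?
5^{3} = 125 ≡ 5 mod 8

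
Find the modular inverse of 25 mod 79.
Since 79 is prime, by Fermat 25^(-1) ≡ 25^{77} ≡ 19 mod 79. Verify: 25 × 19 = 475 ≡ 1 mod 79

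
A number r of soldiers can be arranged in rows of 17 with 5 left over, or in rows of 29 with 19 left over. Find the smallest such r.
M = 17 × 29 = 493. M₁ = 29, y₁ ≡ 10 mod 17. M₂ = 17, y₂ ≡ 12 mod 29. r = 5×29×10 + 19×17×12 ≡ 396 mod 493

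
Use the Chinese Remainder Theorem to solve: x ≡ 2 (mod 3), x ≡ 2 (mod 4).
M = 3 × 4 = 12. M₁ = 4, y₁ ≡ 1 (mod 3). M₂ = 3, y₂ ≡ 3 (mod 4). x = 2×4×1 + 2×3×3 ≡ 2 (mod 12)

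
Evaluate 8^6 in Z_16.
By repeated squaring (mod 16): 8^{1}≡8, 8^{2}≡0, 8^{4}≡0. Then 8^{6} = 8^{4+2} ≡ 0 × 0 ≡ 0 (mod 16)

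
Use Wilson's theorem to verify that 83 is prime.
(82)! mod 83 = 82. Since this equals -1 (mod 83), Wilson confirms 83 is prime.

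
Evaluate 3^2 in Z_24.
3^{2} = 9 ≡ 9 (mod 24)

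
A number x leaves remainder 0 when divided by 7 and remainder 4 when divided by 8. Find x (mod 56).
M = 7 × 8 = 56. M₁ = 8, y₁ ≡ 1 (mod 7). M₂ = 7, y₂ ≡ 7 (mod 8). x = 0×8×1 + 4×7×7 ≡ 28 (mod 56)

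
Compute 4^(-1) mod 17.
Since 17 is prime, by Fermat 4^(-1) ≡ 4^{15} ≡ 13 mod 17. Verify: 4 × 13 = 52 ≡ 1 mod 17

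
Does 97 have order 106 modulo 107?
ord_107(97) divides 106. For each prime q|106: 97^{53}≡106, 97^{2}≡100, none ≡ 1. So 97 has order 106 and is a primitive root mod 107.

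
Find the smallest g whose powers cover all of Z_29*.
g = 2. Powers: [2, 4, 8, 16, 3, 6, 12, 24, 19, 9, ...] generates all 28 non-zero residues.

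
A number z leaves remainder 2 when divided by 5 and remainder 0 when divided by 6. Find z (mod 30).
M = 5 × 6 = 30. M₁ = 6, y₁ ≡ 1 (mod 5). M₂ = 5, y₂ ≡ 5 (mod 6). z = 2×6×1 + 0×5×5 ≡ 12 (mod 30)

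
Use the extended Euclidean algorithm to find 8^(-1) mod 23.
Extended GCD: 8(3) + 23(-1) = 1. So 8^(-1) ≡ 3 mod 23. Verify: 8 × 3 = 24 ≡ 1 mod 23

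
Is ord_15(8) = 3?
Powers of 8 mod 15: 8^1≡8, 8^2≡4, 8^3≡2, 8^4≡1. 8^3≡2≢1, so ord ≠ 3. No, the actual order is 4.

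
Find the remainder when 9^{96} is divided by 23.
By Fermat: 9^{22} ≡ 1 mod 23. 96 = 4×22 + 8. So 9^{96} ≡ 9^{8} ≡ 13 mod 23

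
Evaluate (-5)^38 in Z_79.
By repeated squaring mod 79: (-5)^{1}≡74, (-5)^{2}≡25, (-5)^{4}≡72, (-5)^{8}≡49, (-5)^{16}≡31, (-5)^{32}≡13. Then (-5)^{38} = (-5)^{32+4+2} ≡ 13 × 72 × 25 ≡ 16 mod 79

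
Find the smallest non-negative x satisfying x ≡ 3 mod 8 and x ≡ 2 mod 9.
M = 8 × 9 = 72. M₁ = 9, y₁ ≡ 1 mod 8. M₂ = 8, y₂ ≡ 8 mod 9. x = 3×9×1 + 2×8×8 ≡ 11 mod 72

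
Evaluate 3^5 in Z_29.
By repeated squaring mod 29: 3^{1}≡3, 3^{2}≡9, 3^{4}≡23. Then 3^{5} = 3^{4+1} ≡ 23 × 3 ≡ 11 mod 29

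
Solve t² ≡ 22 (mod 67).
The square roots of 22 mod 67 are 25 and 42. Verify: 25² = 625 ≡ 22 (mod 67)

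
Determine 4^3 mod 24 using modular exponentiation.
4^{3} = 64 ≡ 16 (mod 24)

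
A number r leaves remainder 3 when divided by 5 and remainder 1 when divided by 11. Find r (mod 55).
M = 5 × 11 = 55. M₁ = 11, y₁ ≡ 1 (mod 5). M₂ = 5, y₂ ≡ 9 (mod 11). r = 3×11×1 + 1×5×9 ≡ 23 (mod 55)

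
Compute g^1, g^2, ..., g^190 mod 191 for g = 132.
132^1, 132^2, ..., 132^{190} mod 191: [132, 43, 137, 130, 161, 51, 47, 92, 111, 136, 189, 118, 105, 108, 122, 60, 89, 97, 7, 160, 110, 4, 146, 172, 166, 138, 71, 13, 188, 177, 62, 162, 183, 90, 38, 50, 106, 49, 165, 6, 28, 67, 58, 16, 11, 115, 91, 170, 93, 52, 179, 135, 57, 75, 159, 169, 152, 9, 42, 5, 87, 24, 112, 77, 41, 64, 44, 78, 173, 107, 181, 17, 143, 158, 37, 109, 63, 103, 35, 36, 168, 20, 157, 96, 66, 117, 164, 65, 176, 121, 119, 46, 151, 68, 190, 59, 148, 54, 61, 30, 140, 144, 99, 80, 55, 2, 73, 86, 83, 69, 131, 102, 94, 184, 31, 81, 187, 45, 19, 25, 53, 120, 178, 3, 14, 129, 29, 8, 101, 153, 141, 85, 142, 26, 185, 163, 124, 133, 175, 180, 76, 100, 21, 98, 139, 12, 56, 134, 116, 32, 22, 39, 182, 149, 186, 104, 167, 79, 114, 150, 127, 147, 113, 18, 84, 10, 174, 48, 33, 154, 82, 128, 88, 156, 155, 23, 171, 34, 95, 125, 74, 27, 126, 15, 70, 72, 145, 40, 123, 1]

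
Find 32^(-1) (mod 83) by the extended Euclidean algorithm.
Extended GCD: 32(13) + 83(-5) = 1. So 32^(-1) ≡ 13 (mod 83). Verify: 32 × 13 = 416 ≡ 1 (mod 83)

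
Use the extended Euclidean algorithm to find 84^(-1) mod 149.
Extended GCD: 84(55) + 149(-31) = 1. So 84^(-1) ≡ 55 mod 149. Verify: 84 × 55 = 4620 ≡ 1 mod 149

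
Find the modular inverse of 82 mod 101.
Since 101 is prime, by Fermat 82^(-1) ≡ 82^{99} ≡ 85 mod 101. Verify: 82 × 85 = 6970 ≡ 1 mod 101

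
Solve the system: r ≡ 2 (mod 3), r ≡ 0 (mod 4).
M = 3 × 4 = 12. M₁ = 4, y₁ ≡ 1 (mod 3). M₂ = 3, y₂ ≡ 3 (mod 4). r = 2×4×1 + 0×3×3 ≡ 8 (mod 12)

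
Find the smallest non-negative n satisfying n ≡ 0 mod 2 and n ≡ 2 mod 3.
M = 2 × 3 = 6. M₁ = 3, y₁ ≡ 1 mod 2. M₂ = 2, y₂ ≡ 2 mod 3. n = 0×3×1 + 2×2×2 ≡ 2 mod 6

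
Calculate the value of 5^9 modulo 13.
By repeated squaring mod 13: 5^{1}≡5, 5^{2}≡12, 5^{4}≡1, 5^{8}≡1. Then 5^{9} = 5^{8+1} ≡ 1 × 5 ≡ 5 mod 13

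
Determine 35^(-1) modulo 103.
Since 103 is prime, by Fermat 35^(-1) ≡ 35^{101} ≡ 53 (mod 103). Verify: 35 × 53 = 1855 ≡ 1 (mod 103)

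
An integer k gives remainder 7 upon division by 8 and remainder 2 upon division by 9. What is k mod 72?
M = 8 × 9 = 72. M₁ = 9, y₁ ≡ 1 mod 8. M₂ = 8, y₂ ≡ 8 mod 9. k = 7×9×1 + 2×8×8 ≡ 47 mod 72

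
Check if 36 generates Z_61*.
36^{30} ≡ 1 mod 61 and 30 < 60, so ord_61(36) = 30 ≠ 60 and 36 is not a primitive root.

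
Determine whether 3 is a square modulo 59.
By Euler's criterion: 3^{29} ≡ 1 (mod 59). Since this equals 1, 3 is a QR.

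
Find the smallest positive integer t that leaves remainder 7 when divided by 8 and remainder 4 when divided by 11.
M = 8 × 11 = 88. M₁ = 11, y₁ ≡ 3 (mod 8). M₂ = 8, y₂ ≡ 7 (mod 11). t = 7×11×3 + 4×8×7 ≡ 15 (mod 88)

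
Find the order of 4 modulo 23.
Powers of 4 mod 23: 4^1≡4, 4^2≡16, 4^3≡18, 4^4≡3, 4^5≡12, 4^6≡2, 4^7≡8, 4^8≡9, 4^9≡13, 4^10≡6, 4^11≡1. So the order of 4 is 11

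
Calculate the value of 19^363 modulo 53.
Using Fermat: 19^{52} ≡ 1 (mod 53). 363 ≡ 51 (mod 52). So 19^{363} ≡ 19^{51} ≡ 14 (mod 53)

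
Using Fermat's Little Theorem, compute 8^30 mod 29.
By Fermat: 8^{28} ≡ 1 mod 29. So 8^{30} = 8^{28} · 8^{2} ≡ 8^{2} ≡ 6 mod 29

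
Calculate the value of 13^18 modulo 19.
Using Fermat: 13^{18} ≡ 1 mod 19. 18 ≡ 0 mod 18. So 13^{18} ≡ 13^{0} ≡ 1 mod 19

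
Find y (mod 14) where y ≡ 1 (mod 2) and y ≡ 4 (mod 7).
M = 2 × 7 = 14. M₁ = 7, y₁ ≡ 1 (mod 2). M₂ = 2, y₂ ≡ 4 (mod 7). y = 1×7×1 + 4×2×4 ≡ 11 (mod 14)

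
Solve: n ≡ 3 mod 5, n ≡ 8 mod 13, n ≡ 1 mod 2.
M = 5 × 13 × 2 = 130. M₁ = 26, y₁ ≡ 1 mod 5. M₂ = 10, y₂ ≡ 4 mod 13. M₃ = 65, y₃ ≡ 1 mod 2. n = 3×26×1 + 8×10×4 + 1×65×1 ≡ 73 mod 130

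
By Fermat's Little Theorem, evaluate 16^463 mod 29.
By Fermat: 16^{28} ≡ 1 mod 29. 463 ≡ 15 mod 28. So 16^{463} ≡ 16^{15} ≡ 16 mod 29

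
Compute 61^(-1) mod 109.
Since 109 is prime, by Fermat 61^(-1) ≡ 61^{107} ≡ 84 mod 109. Verify: 61 × 84 = 5124 ≡ 1 mod 109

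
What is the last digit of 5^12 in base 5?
By repeated squaring mod 5: 5^{1}≡0, 5^{2}≡0, 5^{4}≡0, 5^{8}≡0. Then 5^{12} = 5^{8+4} ≡ 0 × 0 ≡ 0 mod 5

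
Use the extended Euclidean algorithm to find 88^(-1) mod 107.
Extended GCD: 88(45) + 107(-37) = 1. So 88^(-1) ≡ 45 mod 107. Verify: 88 × 45 = 3960 ≡ 1 mod 107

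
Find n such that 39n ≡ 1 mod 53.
Since 53 is prime, by Fermat 39^(-1) ≡ 39^{51} ≡ 34 mod 53. Verify: 39 × 34 = 1326 ≡ 1 mod 53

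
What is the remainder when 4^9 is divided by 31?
By repeated squaring mod 31: 4^{1}≡4, 4^{2}≡16, 4^{4}≡8, 4^{8}≡2. Then 4^{9} = 4^{8+1} ≡ 2 × 4 ≡ 8 mod 31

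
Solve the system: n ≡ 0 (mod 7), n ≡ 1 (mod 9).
M = 7 × 9 = 63. M₁ = 9, y₁ ≡ 4 (mod 7). M₂ = 7, y₂ ≡ 4 (mod 9). n = 0×9×4 + 1×7×4 ≡ 28 (mod 63)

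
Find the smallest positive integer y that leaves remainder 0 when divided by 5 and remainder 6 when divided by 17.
M = 5 × 17 = 85. M₁ = 17, y₁ ≡ 3 (mod 5). M₂ = 5, y₂ ≡ 7 (mod 17). y = 0×17×3 + 6×5×7 ≡ 40 (mod 85)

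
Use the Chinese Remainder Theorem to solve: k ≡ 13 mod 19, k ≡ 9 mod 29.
M = 19 × 29 = 551. M₁ = 29, y₁ ≡ 2 mod 19. M₂ = 19, y₂ ≡ 26 mod 29. k = 13×29×2 + 9×19×26 ≡ 241 mod 551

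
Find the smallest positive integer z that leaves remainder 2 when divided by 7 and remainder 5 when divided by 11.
M = 7 × 11 = 77. M₁ = 11, y₁ ≡ 2 (mod 7). M₂ = 7, y₂ ≡ 8 (mod 11). z = 2×11×2 + 5×7×8 ≡ 16 (mod 77)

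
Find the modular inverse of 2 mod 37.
Since 37 is prime, by Fermat 2^(-1) ≡ 2^{35} ≡ 19 mod 37. Verify: 2 × 19 = 38 ≡ 1 mod 37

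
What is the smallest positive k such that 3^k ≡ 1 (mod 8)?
Powers of 3 mod 8: 3^1≡3, 3^2≡1. Order = 2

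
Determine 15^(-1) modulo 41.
Since 41 is prime, by Fermat 15^(-1) ≡ 15^{39} ≡ 11 mod 41. Verify: 15 × 11 = 165 ≡ 1 mod 41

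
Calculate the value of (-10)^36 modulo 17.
Using Fermat: (-10)^{16} ≡ 1 mod 17. 36 ≡ 4 mod 16. So (-10)^{36} ≡ (-10)^{4} ≡ 4 mod 17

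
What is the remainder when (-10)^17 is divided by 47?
By repeated squaring mod 47: (-10)^{1}≡37, (-10)^{2}≡6, (-10)^{4}≡36, (-10)^{8}≡27, (-10)^{16}≡24. Then (-10)^{17} = (-10)^{16+1} ≡ 24 × 37 ≡ 42 mod 47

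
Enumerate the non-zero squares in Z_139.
Squares in Z_139*: {1, 4, 5, 6, 7, 9, 11, 13, 16, 20, 24, 25, 28, 29, 30, 31, 34, 35, 36, 37, 38, 41, 42, 44, 45, 46, 47, 49, 51, 52, 54, 55, 57, 63, 64, 65, 66, 67, 69, 71, 77, 78, 79, 80, 81, 83, 86, 89, 91, 96, 99, 100, 106, 107, 112, 113, 116, 117, 118, 120, 121, 122, 124, 125, 127, 129, 131, 136, 137}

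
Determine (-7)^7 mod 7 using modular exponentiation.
By repeated squaring (mod 7): (-7)^{1}≡0, (-7)^{2}≡0, (-7)^{4}≡0. Then (-7)^{7} = (-7)^{4+2+1} ≡ 0 × 0 × 0 ≡ 0 (mod 7)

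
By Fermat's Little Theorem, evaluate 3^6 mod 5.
By Fermat: 3^{4} ≡ 1 mod 5. So 3^{6} = 3^{4} · 3^{2} ≡ 3^{2} ≡ 4 mod 5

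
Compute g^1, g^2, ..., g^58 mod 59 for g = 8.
8^1, 8^2, ..., 8^{58} mod 59: [8, 5, 40, 25, 23, 7, 56, 35, 44, 57, 43, 49, 38, 9, 13, 45, 6, 48, 30, 4, 32, 20, 42, 41, 33, 28, 47, 22, 58, 51, 54, 19, 34, 36, 52, 3, 24, 15, 2, 16, 10, 21, 50, 46, 14, 53, 11, 29, 55, 27, 39, 17, 18, 26, 31, 12, 37, 1]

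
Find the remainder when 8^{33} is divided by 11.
By Fermat: 8^{10} ≡ 1 mod 11. 33 = 3×10 + 3. So 8^{33} ≡ 8^{3} ≡ 6 mod 11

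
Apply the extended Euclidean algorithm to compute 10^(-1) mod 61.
Extended GCD: 10(-6) + 61(1) = 1. So 10^(-1) ≡ -6 ≡ 55 (mod 61). Verify: 10 × 55 = 550 ≡ 1 (mod 61)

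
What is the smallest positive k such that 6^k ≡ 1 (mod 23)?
Powers of 6 mod 23: 6^1≡6, 6^2≡13, 6^3≡9, 6^4≡8, 6^5≡2, 6^6≡12, 6^7≡3, 6^8≡18, 6^9≡16, 6^10≡4, 6^11≡1. So the order of 6 is 11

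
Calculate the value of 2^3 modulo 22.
2^{3} = 8 ≡ 8 (mod 22)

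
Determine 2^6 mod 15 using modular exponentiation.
By repeated squaring mod 15: 2^{1}≡2, 2^{2}≡4, 2^{4}≡1. Then 2^{6} = 2^{4+2} ≡ 1 × 4 ≡ 4 mod 15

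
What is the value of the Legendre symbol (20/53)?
(20/53) = 20^{26} mod 53 = -1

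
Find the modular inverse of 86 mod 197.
Since 197 is prime, by Fermat 86^(-1) ≡ 86^{195} ≡ 126 mod 197. Verify: 86 × 126 = 10836 ≡ 1 mod 197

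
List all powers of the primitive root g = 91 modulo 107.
91^1, 91^2, ..., 91^{106} mod 107: [91, 42, 77, 52, 24, 44, 45, 29, 71, 41, 93, 10, 54, 99, 21, 92, 26, 12, 22, 76, 68, 89, 74, 100, 5, 27, 103, 64, 46, 13, 6, 11, 38, 34, 98, 37, 50, 56, 67, 105, 32, 23, 60, 3, 59, 19, 17, 49, 72, 25, 28, 87, 106, 16, 65, 30, 55, 83, 63, 62, 78, 36, 66, 14, 97, 53, 8, 86, 15, 81, 95, 85, 31, 39, 18, 33, 7, 102, 80, 4, 43, 61, 94, 101, 96, 69, 73, 9, 70, 57, 51, 40, 2, 75, 84, 47, 104, 48, 88, 90, 58, 35, 82, 79, 20, 1]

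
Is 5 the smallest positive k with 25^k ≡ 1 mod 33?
Powers of 25 mod 33: 25^1≡25, 25^2≡31, 25^3≡16, 25^4≡4, 25^5≡1. First k with 25^k≡1 is k=5. Yes, ord_33(25) = 5.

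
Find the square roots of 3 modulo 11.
The square roots of 3 mod 11 are 5 and 6. Verify: 5² = 25 ≡ 3 (mod 11)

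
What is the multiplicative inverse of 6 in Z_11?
Since 11 is prime, by Fermat 6^(-1) ≡ 6^{9} ≡ 2 mod 11. Verify: 6 × 2 = 12 ≡ 1 mod 11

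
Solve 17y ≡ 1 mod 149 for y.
Since 149 is prime, by Fermat 17^(-1) ≡ 17^{147} ≡ 114 mod 149. Verify: 17 × 114 = 1938 ≡ 1 mod 149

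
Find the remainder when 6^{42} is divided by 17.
By Fermat: 6^{16} ≡ 1 mod 17. 42 = 2×16 + 10. So 6^{42} ≡ 6^{10} ≡ 15 mod 17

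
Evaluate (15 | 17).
(15/17) = 15^{8} mod 17 = 1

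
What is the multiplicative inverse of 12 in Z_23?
Since 23 is prime, by Fermat 12^(-1) ≡ 12^{21} ≡ 2 mod 23. Verify: 12 × 2 = 24 ≡ 1 mod 23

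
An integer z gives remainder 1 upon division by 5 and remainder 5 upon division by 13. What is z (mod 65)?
M = 5 × 13 = 65. M₁ = 13, y₁ ≡ 2 (mod 5). M₂ = 5, y₂ ≡ 8 (mod 13). z = 1×13×2 + 5×5×8 ≡ 31 (mod 65)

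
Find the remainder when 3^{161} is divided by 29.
By Fermat: 3^{28} ≡ 1 (mod 29). 161 = 5×28 + 21. So 3^{161} ≡ 3^{21} ≡ 17 (mod 29)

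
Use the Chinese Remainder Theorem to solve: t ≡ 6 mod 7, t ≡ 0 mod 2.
M = 7 × 2 = 14. M₁ = 2, y₁ ≡ 4 mod 7. M₂ = 7, y₂ ≡ 1 mod 2. t = 6×2×4 + 0×7×1 ≡ 6 mod 14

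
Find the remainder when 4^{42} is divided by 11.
By Fermat: 4^{10} ≡ 1 mod 11. 42 = 4×10 + 2. So 4^{42} ≡ 4^{2} ≡ 5 mod 11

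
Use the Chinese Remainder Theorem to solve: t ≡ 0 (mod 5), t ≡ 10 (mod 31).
M = 5 × 31 = 155. M₁ = 31, y₁ ≡ 1 (mod 5). M₂ = 5, y₂ ≡ 25 (mod 31). t = 0×31×1 + 10×5×25 ≡ 10 (mod 155)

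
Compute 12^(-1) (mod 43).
Since 43 is prime, by Fermat 12^(-1) ≡ 12^{41} ≡ 18 (mod 43). Verify: 12 × 18 = 216 ≡ 1 (mod 43)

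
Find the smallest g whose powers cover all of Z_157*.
g = 5. For each prime q|156: 5^{78}≡156, 5^{52}≡12, 5^{12}≡130, none ≡ 1, so ord_157(5) = 156 and 5 is a primitive root.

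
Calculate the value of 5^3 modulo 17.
5^{3} = 125 ≡ 6 mod 17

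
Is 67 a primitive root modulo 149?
67^{37} ≡ 1 mod 149 and 37 < 148, so ord_149(67) = 37 ≠ 148 and 67 is not a primitive root.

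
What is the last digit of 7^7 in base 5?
Using Fermat: 7^{4} ≡ 1 mod 5. 7 ≡ 3 mod 4. So 7^{7} ≡ 7^{3} ≡ 3 mod 5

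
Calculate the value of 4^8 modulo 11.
By repeated squaring mod 11: 4^{1}≡4, 4^{2}≡5, 4^{4}≡3, 4^{8}≡9. So 4^{8} ≡ 9 mod 11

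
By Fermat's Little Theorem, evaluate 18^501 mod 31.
By Fermat: 18^{30} ≡ 1 (mod 31). 501 ≡ 21 (mod 30). So 18^{501} ≡ 18^{21} ≡ 16 (mod 31)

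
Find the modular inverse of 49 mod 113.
Since 113 is prime, by Fermat 49^(-1) ≡ 49^{111} ≡ 30 mod 113. Verify: 49 × 30 = 1470 ≡ 1 mod 113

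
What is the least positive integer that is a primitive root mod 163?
g = 2. For each prime q|162: 2^{81}≡162, 2^{54}≡104, none ≡ 1, so ord_163(2) = 162 and 2 is a primitive root.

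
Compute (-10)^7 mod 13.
By repeated squaring mod 13: (-10)^{1}≡3, (-10)^{2}≡9, (-10)^{4}≡3. Then (-10)^{7} = (-10)^{4+2+1} ≡ 3 × 9 × 3 ≡ 3 mod 13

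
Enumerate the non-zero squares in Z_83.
Squares in Z_83*: {1, 3, 4, 7, 9, 10, 11, 12, 16, 17, 21, 23, 25, 26, 27, 28, 29, 30, 31, 33, 36, 37, 38, 40, 41, 44, 48, 49, 51, 59, 61, 63, 64, 65, 68, 69, 70, 75, 77, 78, 81}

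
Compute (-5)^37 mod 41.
By repeated squaring (mod 41): (-5)^{1}≡36, (-5)^{2}≡25, (-5)^{4}≡10, (-5)^{8}≡18, (-5)^{16}≡37, (-5)^{32}≡16. Then (-5)^{37} = (-5)^{32+4+1} ≡ 16 × 10 × 36 ≡ 20 (mod 41)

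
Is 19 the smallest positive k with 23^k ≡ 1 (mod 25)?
Powers of 23 mod 25: 23^1≡23, 23^2≡4, 23^3≡17, 23^4≡16, 23^5≡18, 23^6≡14, 23^7≡22, 23^8≡6, 23^9≡13, 23^10≡24, 23^11≡2, 23^12≡21, 23^13≡8, 23^14≡9, 23^15≡7, 23^16≡11, 23^17≡3, 23^18≡19, 23^19≡12, 23^20≡1. 23^19≡12≢1, so ord ≠ 19. No, the actual order is 20.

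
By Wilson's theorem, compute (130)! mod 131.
By Wilson's theorem, (130)! ≡ -1 ≡ 130 mod 131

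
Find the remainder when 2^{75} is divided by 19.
By Fermat: 2^{18} ≡ 1 (mod 19). 75 = 4×18 + 3. So 2^{75} ≡ 2^{3} ≡ 8 (mod 19)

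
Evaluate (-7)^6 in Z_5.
Using Fermat: (-7)^{4} ≡ 1 mod 5. 6 ≡ 2 mod 4. So (-7)^{6} ≡ (-7)^{2} ≡ 4 mod 5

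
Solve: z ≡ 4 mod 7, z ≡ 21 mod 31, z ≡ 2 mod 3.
M = 7 × 31 × 3 = 651. M₁ = 93, y₁ ≡ 4 mod 7. M₂ = 21, y₂ ≡ 3 mod 31. M₃ = 217, y₃ ≡ 1 mod 3. z = 4×93×4 + 21×21×3 + 2×217×1 ≡ 641 mod 651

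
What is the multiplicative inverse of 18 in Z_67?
Since 67 is prime, by Fermat 18^(-1) ≡ 18^{65} ≡ 41 (mod 67). Verify: 18 × 41 = 738 ≡ 1 (mod 67)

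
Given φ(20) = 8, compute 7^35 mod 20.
By Euler: 7^{8} ≡ 1 mod 20 since gcd(7, 20) = 1. 35 = 4×8 + 3. So 7^{35} ≡ 7^{3} ≡ 3 mod 20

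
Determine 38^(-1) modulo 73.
Since 73 is prime, by Fermat 38^(-1) ≡ 38^{71} ≡ 25 (mod 73). Verify: 38 × 25 = 950 ≡ 1 (mod 73)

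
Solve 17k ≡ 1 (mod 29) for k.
Since 29 is prime, by Fermat 17^(-1) ≡ 17^{27} ≡ 12 (mod 29). Verify: 17 × 12 = 204 ≡ 1 (mod 29)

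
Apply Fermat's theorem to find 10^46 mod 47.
By Fermat's Little Theorem, 10^{46} ≡ 1 mod 47 since 47 is prime and gcd(10, 47) = 1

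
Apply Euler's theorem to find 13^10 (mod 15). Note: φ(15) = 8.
By Euler: 13^{8} ≡ 1 (mod 15) since gcd(13, 15) = 1. 10 = 1×8 + 2. So 13^{10} ≡ 13^{2} ≡ 4 (mod 15)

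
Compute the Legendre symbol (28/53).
(28/53) = 28^{26} mod 53 = 1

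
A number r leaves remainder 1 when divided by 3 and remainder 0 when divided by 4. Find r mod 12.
M = 3 × 4 = 12. M₁ = 4, y₁ ≡ 1 mod 3. M₂ = 3, y₂ ≡ 3 mod 4. r = 1×4×1 + 0×3×3 ≡ 4 mod 12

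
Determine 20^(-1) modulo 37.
Since 37 is prime, by Fermat 20^(-1) ≡ 20^{35} ≡ 13 (mod 37). Verify: 20 × 13 = 260 ≡ 1 (mod 37)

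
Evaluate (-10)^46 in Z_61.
By repeated squaring (mod 61): (-10)^{1}≡51, (-10)^{2}≡39, (-10)^{4}≡57, (-10)^{8}≡16, (-10)^{16}≡12, (-10)^{32}≡22. Then (-10)^{46} = (-10)^{32+8+4+2} ≡ 22 × 16 × 57 × 39 ≡ 49 (mod 61)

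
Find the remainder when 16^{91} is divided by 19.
By Fermat: 16^{18} ≡ 1 mod 19. 91 = 5×18 + 1. So 16^{91} ≡ 16^{1} ≡ 16 mod 19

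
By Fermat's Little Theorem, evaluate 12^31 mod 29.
By Fermat: 12^{28} ≡ 1 (mod 29). So 12^{31} = 12^{28} · 12^{3} ≡ 12^{3} ≡ 17 (mod 29)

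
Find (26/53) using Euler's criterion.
(26/53) = 26^{26} mod 53 = -1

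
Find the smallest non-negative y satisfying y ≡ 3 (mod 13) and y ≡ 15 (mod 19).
M = 13 × 19 = 247. M₁ = 19, y₁ ≡ 11 (mod 13). M₂ = 13, y₂ ≡ 3 (mod 19). y = 3×19×11 + 15×13×3 ≡ 224 (mod 247)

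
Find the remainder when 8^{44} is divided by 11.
By Fermat: 8^{10} ≡ 1 mod 11. 44 = 4×10 + 4. So 8^{44} ≡ 8^{4} ≡ 4 mod 11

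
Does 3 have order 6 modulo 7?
ord_7(3) divides 6. For each prime q|6: 3^{3}≡6, 3^{2}≡2, none ≡ 1. So 3 has order 6 and is a primitive root mod 7.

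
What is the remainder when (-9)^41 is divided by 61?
By repeated squaring mod 61: (-9)^{1}≡52, (-9)^{2}≡20, (-9)^{4}≡34, (-9)^{8}≡58, (-9)^{16}≡9, (-9)^{32}≡20. Then (-9)^{41} = (-9)^{32+8+1} ≡ 20 × 58 × 52 ≡ 52 mod 61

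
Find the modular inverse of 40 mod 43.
Since 43 is prime, by Fermat 40^(-1) ≡ 40^{41} ≡ 14 mod 43. Verify: 40 × 14 = 560 ≡ 1 mod 43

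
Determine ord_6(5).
Powers of 5 mod 6: 5^1≡5, 5^2≡1. So the order of 5 is 2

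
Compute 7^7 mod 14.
By repeated squaring mod 14: 7^{1}≡7, 7^{2}≡7, 7^{4}≡7. Then 7^{7} = 7^{4+2+1} ≡ 7 × 7 × 7 ≡ 7 mod 14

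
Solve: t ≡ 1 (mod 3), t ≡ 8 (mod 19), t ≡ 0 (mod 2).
M = 3 × 19 × 2 = 114. M₁ = 38, y₁ ≡ 2 (mod 3). M₂ = 6, y₂ ≡ 16 (mod 19). M₃ = 57, y₃ ≡ 1 (mod 2). t = 1×38×2 + 8×6×16 + 0×57×1 ≡ 46 (mod 114)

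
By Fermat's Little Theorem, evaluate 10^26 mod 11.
By Fermat: 10^{10} ≡ 1 mod 11. 26 = 2×10 + 6. So 10^{26} ≡ 10^{6} ≡ 1 mod 11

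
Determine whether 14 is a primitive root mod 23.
ord_23(14) divides 22. For each prime q|22: 14^{11}≡22, 14^{2}≡12, none ≡ 1. So 14 has order 22 and is a primitive root mod 23.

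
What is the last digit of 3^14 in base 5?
Using Fermat: 3^{4} ≡ 1 mod 5. 14 ≡ 2 mod 4. So 3^{14} ≡ 3^{2} ≡ 4 mod 5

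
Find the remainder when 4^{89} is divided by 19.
By Fermat: 4^{18} ≡ 1 (mod 19). 89 = 4×18 + 17. So 4^{89} ≡ 4^{17} ≡ 5 (mod 19)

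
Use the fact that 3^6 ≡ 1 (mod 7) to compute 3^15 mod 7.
By Fermat: 3^{6} ≡ 1 (mod 7). 15 = 2×6 + 3. So 3^{15} ≡ 3^{3} ≡ 6 (mod 7)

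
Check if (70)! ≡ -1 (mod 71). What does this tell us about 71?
(70)! mod 71 = 70. Since this equals -1 (mod 71), Wilson confirms 71 is prime.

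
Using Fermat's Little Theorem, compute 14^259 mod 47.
By Fermat: 14^{46} ≡ 1 mod 47. 259 ≡ 29 mod 46. So 14^{259} ≡ 14^{29} ≡ 42 mod 47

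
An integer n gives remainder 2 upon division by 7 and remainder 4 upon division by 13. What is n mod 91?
M = 7 × 13 = 91. M₁ = 13, y₁ ≡ 6 mod 7. M₂ = 7, y₂ ≡ 2 mod 13. n = 2×13×6 + 4×7×2 ≡ 30 mod 91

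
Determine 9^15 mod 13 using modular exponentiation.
Using Fermat: 9^{12} ≡ 1 (mod 13). 15 ≡ 3 (mod 12). So 9^{15} ≡ 9^{3} ≡ 1 (mod 13)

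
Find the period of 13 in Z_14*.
Powers of 13 mod 14: 13^1≡13, 13^2≡1. Order = 2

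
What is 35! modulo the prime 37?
(36)! = (35)! × (36) ≡ -1 (mod 37). So (35)! ≡ -1 × (36)^(-1) ≡ (-1)×(-1) = 1 (mod 37)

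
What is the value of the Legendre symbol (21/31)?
(21/31) = 21^{15} mod 31 = -1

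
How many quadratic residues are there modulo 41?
The squaring map on Z_41* is 2-to-1, so there are (40)/2 = 20 QRs.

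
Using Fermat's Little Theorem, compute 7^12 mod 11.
By Fermat: 7^{10} ≡ 1 mod 11. So 7^{12} = 7^{10} · 7^{2} ≡ 7^{2} ≡ 5 mod 11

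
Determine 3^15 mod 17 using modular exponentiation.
By repeated squaring mod 17: 3^{1}≡3, 3^{2}≡9, 3^{4}≡13, 3^{8}≡16. Then 3^{15} = 3^{8+4+2+1} ≡ 16 × 13 × 9 × 3 ≡ 6 mod 17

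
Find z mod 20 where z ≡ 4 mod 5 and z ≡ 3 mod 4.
M = 5 × 4 = 20. M₁ = 4, y₁ ≡ 4 mod 5. M₂ = 5, y₂ ≡ 1 mod 4. z = 4×4×4 + 3×5×1 ≡ 19 mod 20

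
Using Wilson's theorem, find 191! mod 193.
(192)! = (191)! × (192) ≡ -1 mod 193. So (191)! ≡ -1 × (192)^(-1) ≡ (-1)×(-1) = 1 mod 193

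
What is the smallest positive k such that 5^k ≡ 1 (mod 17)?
Powers of 5 mod 17: 5^1≡5, 5^2≡8, 5^3≡6, 5^4≡13, 5^5≡14, 5^6≡2, 5^7≡10, 5^8≡16, 5^9≡12, 5^10≡9, 5^11≡11, 5^12≡4, 5^13≡3, 5^14≡15, 5^15≡7, 5^16≡1. Order = 16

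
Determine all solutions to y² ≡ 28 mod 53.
The square roots of 28 mod 53 are 44 and 9. Verify: 44² = 1936 ≡ 28 mod 53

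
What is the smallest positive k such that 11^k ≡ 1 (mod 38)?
Powers of 11 mod 38: 11^1≡11, 11^2≡7, 11^3≡1. Order = 3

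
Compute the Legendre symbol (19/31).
(19/31) = 19^{15} mod 31 = 1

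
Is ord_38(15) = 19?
Powers of 15 mod 38: 15^1≡15, 15^2≡35, 15^3≡31, 15^4≡9, 15^5≡21, 15^6≡11, 15^7≡13, 15^8≡5, 15^9≡37, 15^10≡23, 15^11≡3, 15^12≡7, 15^13≡29, 15^14≡17, 15^15≡27, 15^16≡25, 15^17≡33, 15^18≡1. Already 15^18≡1, so the order is 18 < 19. No, the actual order is 18.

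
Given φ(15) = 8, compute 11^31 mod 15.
By Euler: 11^{8} ≡ 1 mod 15 since gcd(11, 15) = 1. 31 = 3×8 + 7. So 11^{31} ≡ 11^{7} ≡ 11 mod 15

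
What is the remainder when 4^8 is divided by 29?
By repeated squaring mod 29: 4^{1}≡4, 4^{2}≡16, 4^{4}≡24, 4^{8}≡25. So 4^{8} ≡ 25 mod 29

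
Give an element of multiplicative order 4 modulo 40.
3 has order 4 mod 40 since 3^{4} ≡ 1 mod 40 and no smaller power works.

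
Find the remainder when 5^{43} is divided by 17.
By Fermat: 5^{16} ≡ 1 (mod 17). 43 = 2×16 + 11. So 5^{43} ≡ 5^{11} ≡ 11 (mod 17)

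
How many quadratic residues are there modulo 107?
The squaring map on Z_107* is 2-to-1, so there are (106)/2 = 53 QRs.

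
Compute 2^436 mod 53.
Using Fermat: 2^{52} ≡ 1 (mod 53). 436 ≡ 20 (mod 52). So 2^{436} ≡ 2^{20} ≡ 24 (mod 53)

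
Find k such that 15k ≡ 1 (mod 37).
Since 37 is prime, by Fermat 15^(-1) ≡ 15^{35} ≡ 5 (mod 37). Verify: 15 × 5 = 75 ≡ 1 (mod 37)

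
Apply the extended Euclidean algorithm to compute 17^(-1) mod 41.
Extended GCD: 17(-12) + 41(5) = 1. So 17^(-1) ≡ -12 ≡ 29 mod 41. Verify: 17 × 29 = 493 ≡ 1 mod 41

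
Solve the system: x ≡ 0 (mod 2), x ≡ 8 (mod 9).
M = 2 × 9 = 18. M₁ = 9, y₁ ≡ 1 (mod 2). M₂ = 2, y₂ ≡ 5 (mod 9). x = 0×9×1 + 8×2×5 ≡ 8 (mod 18)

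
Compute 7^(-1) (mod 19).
Since 19 is prime, by Fermat 7^(-1) ≡ 7^{17} ≡ 11 (mod 19). Verify: 7 × 11 = 77 ≡ 1 (mod 19)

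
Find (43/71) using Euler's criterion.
(43/71) = 43^{35} mod 71 = 1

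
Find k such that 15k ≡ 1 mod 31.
Since 31 is prime, by Fermat 15^(-1) ≡ 15^{29} ≡ 29 mod 31. Verify: 15 × 29 = 435 ≡ 1 mod 31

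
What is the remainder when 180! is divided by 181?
By Wilson's theorem, (180)! ≡ -1 ≡ 180 (mod 181)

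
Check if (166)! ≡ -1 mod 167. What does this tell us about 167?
(166)! mod 167 = 166. Since this equals -1 mod 167, Wilson confirms 167 is prime.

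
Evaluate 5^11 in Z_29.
By repeated squaring mod 29: 5^{1}≡5, 5^{2}≡25, 5^{4}≡16, 5^{8}≡24. Then 5^{11} = 5^{8+2+1} ≡ 24 × 25 × 5 ≡ 13 mod 29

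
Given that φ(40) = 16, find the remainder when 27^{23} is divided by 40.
By Euler: 27^{16} ≡ 1 mod 40 since gcd(27, 40) = 1. 23 = 1×16 + 7. So 27^{23} ≡ 27^{7} ≡ 3 mod 40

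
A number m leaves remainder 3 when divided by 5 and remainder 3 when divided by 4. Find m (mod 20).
M = 5 × 4 = 20. M₁ = 4, y₁ ≡ 4 (mod 5). M₂ = 5, y₂ ≡ 1 (mod 4). m = 3×4×4 + 3×5×1 ≡ 3 (mod 20)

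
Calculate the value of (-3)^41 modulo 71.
By repeated squaring mod 71: (-3)^{1}≡68, (-3)^{2}≡9, (-3)^{4}≡10, (-3)^{8}≡29, (-3)^{16}≡60, (-3)^{32}≡50. Then (-3)^{41} = (-3)^{32+8+1} ≡ 50 × 29 × 68 ≡ 52 mod 71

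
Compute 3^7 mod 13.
By repeated squaring (mod 13): 3^{1}≡3, 3^{2}≡9, 3^{4}≡3. Then 3^{7} = 3^{4+2+1} ≡ 3 × 9 × 3 ≡ 3 (mod 13)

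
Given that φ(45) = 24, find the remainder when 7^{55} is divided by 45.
By Euler: 7^{24} ≡ 1 (mod 45) since gcd(7, 45) = 1. 55 = 2×24 + 7. So 7^{55} ≡ 7^{7} ≡ 43 (mod 45)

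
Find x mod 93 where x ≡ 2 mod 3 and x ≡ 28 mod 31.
M = 3 × 31 = 93. M₁ = 31, y₁ ≡ 1 mod 3. M₂ = 3, y₂ ≡ 21 mod 31. x = 2×31×1 + 28×3×21 ≡ 59 mod 93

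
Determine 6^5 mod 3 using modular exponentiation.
By repeated squaring (mod 3): 6^{1}≡0, 6^{2}≡0, 6^{4}≡0. Then 6^{5} = 6^{4+1} ≡ 0 × 0 ≡ 0 (mod 3)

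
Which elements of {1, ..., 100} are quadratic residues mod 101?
QRs mod 101: {1, 4, 5, 6, 9, 13, 14, 16, 17, 19, 20, 21, 22, 23, 24, 25, 30, 31, 33, 36, 37, 43, 45, 47, 49, 52, 54, 56, 58, 64, 65, 68, 70, 71, 76, 77, 78, 79, 80, 81, 82, 84, 85, 87, 88, 92, 95, 96, 97, 100}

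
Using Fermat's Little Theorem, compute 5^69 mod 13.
By Fermat: 5^{12} ≡ 1 (mod 13). 69 = 5×12 + 9. So 5^{69} ≡ 5^{9} ≡ 5 (mod 13)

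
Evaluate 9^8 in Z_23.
By repeated squaring (mod 23): 9^{1}≡9, 9^{2}≡12, 9^{4}≡6, 9^{8}≡13. So 9^{8} ≡ 13 (mod 23)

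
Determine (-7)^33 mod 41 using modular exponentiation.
By repeated squaring (mod 41): (-7)^{1}≡34, (-7)^{2}≡8, (-7)^{4}≡23, (-7)^{8}≡37, (-7)^{16}≡16, (-7)^{32}≡10. Then (-7)^{33} = (-7)^{32+1} ≡ 10 × 34 ≡ 12 (mod 41)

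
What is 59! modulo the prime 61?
(60)! = (59)! × (60) ≡ -1 mod 61. So (59)! ≡ -1 × (60)^(-1) ≡ (-1)×(-1) = 1 mod 61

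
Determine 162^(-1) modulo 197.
Since 197 is prime, by Fermat 162^(-1) ≡ 162^{195} ≡ 45 mod 197. Verify: 162 × 45 = 7290 ≡ 1 mod 197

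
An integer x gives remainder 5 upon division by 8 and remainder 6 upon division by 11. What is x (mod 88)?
M = 8 × 11 = 88. M₁ = 11, y₁ ≡ 3 (mod 8). M₂ = 8, y₂ ≡ 7 (mod 11). x = 5×11×3 + 6×8×7 ≡ 61 (mod 88)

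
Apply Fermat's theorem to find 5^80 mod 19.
By Fermat: 5^{18} ≡ 1 mod 19. 80 = 4×18 + 8. So 5^{80} ≡ 5^{8} ≡ 4 mod 19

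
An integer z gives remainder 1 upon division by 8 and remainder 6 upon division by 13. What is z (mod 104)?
M = 8 × 13 = 104. M₁ = 13, y₁ ≡ 5 (mod 8). M₂ = 8, y₂ ≡ 5 (mod 13). z = 1×13×5 + 6×8×5 ≡ 97 (mod 104)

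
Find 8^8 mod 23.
By repeated squaring mod 23: 8^{1}≡8, 8^{2}≡18, 8^{4}≡2, 8^{8}≡4. So 8^{8} ≡ 4 mod 23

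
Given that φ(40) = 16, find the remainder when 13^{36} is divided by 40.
By Euler: 13^{16} ≡ 1 mod 40 since gcd(13, 40) = 1. 36 = 2×16 + 4. So 13^{36} ≡ 13^{4} ≡ 1 mod 40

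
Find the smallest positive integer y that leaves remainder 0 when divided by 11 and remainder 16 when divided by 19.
M = 11 × 19 = 209. M₁ = 19, y₁ ≡ 7 mod 11. M₂ = 11, y₂ ≡ 7 mod 19. y = 0×19×7 + 16×11×7 ≡ 187 mod 209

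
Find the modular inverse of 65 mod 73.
Since 73 is prime, by Fermat 65^(-1) ≡ 65^{71} ≡ 9 mod 73. Verify: 65 × 9 = 585 ≡ 1 mod 73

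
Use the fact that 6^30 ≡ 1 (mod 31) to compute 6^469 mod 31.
By Fermat: 6^{30} ≡ 1 (mod 31). 469 ≡ 19 (mod 30). So 6^{469} ≡ 6^{19} ≡ 6 (mod 31)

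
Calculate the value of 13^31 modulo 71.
By repeated squaring (mod 71): 13^{1}≡13, 13^{2}≡27, 13^{4}≡19, 13^{8}≡6, 13^{16}≡36. Then 13^{31} = 13^{16+8+4+2+1} ≡ 36 × 6 × 19 × 27 × 13 ≡ 56 (mod 71)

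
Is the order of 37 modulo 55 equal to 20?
Powers of 37 mod 55: 37^1≡37, 37^2≡49, 37^3≡53, 37^4≡36, 37^5≡12, 37^6≡4, 37^7≡38, 37^8≡31, 37^9≡47, 37^10≡34, 37^11≡48, 37^12≡16, 37^13≡42, 37^14≡14, 37^15≡23, 37^16≡26, 37^17≡27, 37^18≡9, 37^19≡3, 37^20≡1. First k with 37^k≡1 is k=20. Yes, ord_55(37) = 20.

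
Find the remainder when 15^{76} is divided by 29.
By Fermat: 15^{28} ≡ 1 (mod 29). 76 = 2×28 + 20. So 15^{76} ≡ 15^{20} ≡ 24 (mod 29)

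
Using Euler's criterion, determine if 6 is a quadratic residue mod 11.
By Euler's criterion: 6^{5} ≡ 10 (mod 11). Since this equals -1 (≡ 10), 6 is not a QR.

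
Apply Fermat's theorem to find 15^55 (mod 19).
By Fermat: 15^{18} ≡ 1 (mod 19). 55 = 3×18 + 1. So 15^{55} ≡ 15^{1} ≡ 15 (mod 19)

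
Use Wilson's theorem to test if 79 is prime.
(78)! mod 79 = 78. Since 78 ≡ -1 mod 79, 79 is prime.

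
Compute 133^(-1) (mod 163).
Since 163 is prime, by Fermat 133^(-1) ≡ 133^{161} ≡ 38 (mod 163). Verify: 133 × 38 = 5054 ≡ 1 (mod 163)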